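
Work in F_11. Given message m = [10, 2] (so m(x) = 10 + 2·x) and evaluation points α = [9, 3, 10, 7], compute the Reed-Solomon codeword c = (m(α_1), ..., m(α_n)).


c = [6, 5, 8, 2]

Message polynomial: m(x) = 10 + 2·x (mod 11).
For each evaluation point α_i, compute m(α_i) mod 11:
  α_1 = 9: Horner steps 2 → 6, so m(9) = 6.
  α_2 = 3: Horner steps 2 → 5, so m(3) = 5.
  α_3 = 10: Horner steps 2 → 8, so m(10) = 8.
  α_4 = 7: Horner steps 2 → 2, so m(7) = 2.
Codeword c = [6, 5, 8, 2] ∈ F_11^4.


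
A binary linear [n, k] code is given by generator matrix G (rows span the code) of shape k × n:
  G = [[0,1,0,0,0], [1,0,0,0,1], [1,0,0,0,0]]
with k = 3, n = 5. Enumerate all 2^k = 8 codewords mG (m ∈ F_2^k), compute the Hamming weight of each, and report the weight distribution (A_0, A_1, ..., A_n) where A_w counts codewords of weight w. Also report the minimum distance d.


Weight distribution: A_0 = 1, A_1 = 3, A_2 = 3, A_3 = 1. Minimum distance d = 1.

Enumerate all 2^3 = 8 messages m ∈ F_2^3.
For each, compute codeword c = mG in F_2^5, then tally its weight.
  m = 000 → c = 00000, weight = 0.
  m = 100 → c = 01000, weight = 1.
  m = 010 → c = 10001, weight = 2.
  m = 110 → c = 11001, weight = 3.
  m = 001 → c = 10000, weight = 1.
  m = 101 → c = 11000, weight = 2.
  m = 011 → c = 00001, weight = 1.
  m = 111 → c = 01001, weight = 2.
Tally weights:
  weight 0: 1 codewords.
  weight 1: 3 codewords.
  weight 2: 3 codewords.
  weight 3: 1 codewords.
Minimum distance d = smallest w > 0 with A_w > 0 = 1.
Sanity: Σ A_w = 8 = 2^3 = 8 ✓.


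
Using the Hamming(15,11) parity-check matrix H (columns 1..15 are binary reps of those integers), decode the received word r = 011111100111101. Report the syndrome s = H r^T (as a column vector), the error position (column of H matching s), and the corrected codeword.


s = (1, 1, 1, 0)^T, error position = 14, corrected codeword c = 011111100111111

Compute s = H r^T mod 2 one row at a time:
  s_1 = 0 + 0 + 1 + 1 + 1 + 1 + 0 + 1 = 5 ≡ 1 (mod 2).
  s_2 = 1 + 1 + 1 + 1 + 1 + 1 + 0 + 1 = 7 ≡ 1 (mod 2).
  s_3 = 1 + 1 + 1 + 1 + 1 + 1 + 0 + 1 = 7 ≡ 1 (mod 2).
  s_4 = 0 + 1 + 1 + 1 + 0 + 1 + 1 + 1 = 6 ≡ 0 (mod 2).
s = (1, 1, 1, 0)^T — this equals column 14 of H (binary 1110), so error is at position 14.
Correct: flip bit 14 of r = 011111100111101 to get c = 011111100111111.


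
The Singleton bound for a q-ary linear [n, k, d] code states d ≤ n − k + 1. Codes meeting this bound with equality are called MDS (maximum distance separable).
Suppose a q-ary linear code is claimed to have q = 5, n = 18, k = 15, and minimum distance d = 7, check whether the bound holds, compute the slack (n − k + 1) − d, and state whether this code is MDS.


Singleton RHS = n − k + 1 = 4, slack = -3, bound violated (no such code; not MDS).

Singleton bound: d ≤ n − k + 1.
Here n = 18, k = 15, so n − k + 1 = 4.
Given d = 7, check d ≤ 4: NO.
Slack = (n − k + 1) − d = -3.
The slack is negative: d = 7 exceeds n − k + 1 = 4 by 3, so the Singleton bound is violated and no linear [18, 15, 7]_5 code can exist. In particular it is not MDS (MDS requires d = n − k + 1 exactly).
Description: the claimed parameters are [18, 15, 7]_5; such a code would be impossible (violates the Singleton bound).


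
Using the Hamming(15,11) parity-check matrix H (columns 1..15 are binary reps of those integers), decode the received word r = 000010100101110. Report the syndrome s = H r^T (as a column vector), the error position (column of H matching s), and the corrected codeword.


s = (0, 1, 1, 1)^T, error position = 7, corrected codeword c = 000010000101110

Compute s = H r^T mod 2 one row at a time:
  s_1 = 0 + 0 + 1 + 0 + 1 + 1 + 1 + 0 = 4 ≡ 0 (mod 2).
  s_2 = 0 + 1 + 0 + 1 + 1 + 1 + 1 + 0 = 5 ≡ 1 (mod 2).
  s_3 = 0 + 0 + 0 + 1 + 1 + 0 + 1 + 0 = 3 ≡ 1 (mod 2).
  s_4 = 0 + 0 + 1 + 1 + 0 + 0 + 1 + 0 = 3 ≡ 1 (mod 2).
s = (0, 1, 1, 1)^T — this equals column 7 of H (binary 0111), so error is at position 7.
Correct: flip bit 7 of r = 000010100101110 to get c = 000010000101110.


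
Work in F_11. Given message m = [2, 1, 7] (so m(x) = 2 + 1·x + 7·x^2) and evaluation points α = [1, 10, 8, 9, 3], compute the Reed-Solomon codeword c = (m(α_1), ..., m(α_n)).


c = [10, 8, 7, 6, 2]

Message polynomial: m(x) = 2 + 1·x + 7·x^2 (mod 11).
For each evaluation point α_i, compute m(α_i) mod 11:
  α_1 = 1: Horner steps 7 → 8 → 10, so m(1) = 10.
  α_2 = 10: Horner steps 7 → 5 → 8, so m(10) = 8.
  α_3 = 8: Horner steps 7 → 2 → 7, so m(8) = 7.
  α_4 = 9: Horner steps 7 → 9 → 6, so m(9) = 6.
  α_5 = 3: Horner steps 7 → 0 → 2, so m(3) = 2.
Codeword c = [10, 8, 7, 6, 2] ∈ F_11^5.


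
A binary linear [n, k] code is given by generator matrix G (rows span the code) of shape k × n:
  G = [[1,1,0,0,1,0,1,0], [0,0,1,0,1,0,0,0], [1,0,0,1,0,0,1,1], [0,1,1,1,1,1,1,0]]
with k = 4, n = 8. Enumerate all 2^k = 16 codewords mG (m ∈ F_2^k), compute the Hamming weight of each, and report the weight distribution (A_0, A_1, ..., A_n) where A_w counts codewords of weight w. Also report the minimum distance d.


Weight distribution: A_0 = 1, A_2 = 1, A_4 = 11, A_6 = 3. Minimum distance d = 2.

Enumerate all 2^4 = 16 messages m ∈ F_2^4.
For each, compute codeword c = mG in F_2^8, then tally its weight.
  m = 0000 → c = 00000000, weight = 0.
  m = 1000 → c = 11001010, weight = 4.
  m = 0100 → c = 00101000, weight = 2.
  m = 1100 → c = 11100010, weight = 4.
  m = 0010 → c = 10010011, weight = 4.
  m = 1010 → c = 01011001, weight = 4.
  m = 0110 → c = 10111011, weight = 6.
  m = 1110 → c = 01110001, weight = 4.
  m = 0001 → c = 01111110, weight = 6.
  m = 1001 → c = 10110100, weight = 4.
  m = 0101 → c = 01010110, weight = 4.
  m = 1101 → c = 10011100, weight = 4.
  m = 0011 → c = 11101101, weight = 6.
  m = 1011 → c = 00100111, weight = 4.
  m = 0111 → c = 11000101, weight = 4.
  m = 1111 → c = 00001111, weight = 4.
Tally weights:
  weight 0: 1 codewords.
  weight 2: 1 codewords.
  weight 4: 11 codewords.
  weight 6: 3 codewords.
Minimum distance d = smallest w > 0 with A_w > 0 = 2.
Sanity: Σ A_w = 16 = 2^4 = 16 ✓.


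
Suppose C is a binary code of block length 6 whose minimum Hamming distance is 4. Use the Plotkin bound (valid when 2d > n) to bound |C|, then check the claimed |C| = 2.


Plotkin bound M ≤ 4; given |C| = 2 ≤ bound (satisfied).

Check applicability: 2d = 8, n = 6.
2d − n = 2 > 0, so Plotkin applies.
Compute d/(2d−n) = 4/2 ≈ 2.0000.
⌊d/(2d−n)⌋ = 2.
Plotkin bound: M ≤ 2·2 = 4.
Given |C| = 2, check: satisfied.
This |C| is below the Plotkin bound.


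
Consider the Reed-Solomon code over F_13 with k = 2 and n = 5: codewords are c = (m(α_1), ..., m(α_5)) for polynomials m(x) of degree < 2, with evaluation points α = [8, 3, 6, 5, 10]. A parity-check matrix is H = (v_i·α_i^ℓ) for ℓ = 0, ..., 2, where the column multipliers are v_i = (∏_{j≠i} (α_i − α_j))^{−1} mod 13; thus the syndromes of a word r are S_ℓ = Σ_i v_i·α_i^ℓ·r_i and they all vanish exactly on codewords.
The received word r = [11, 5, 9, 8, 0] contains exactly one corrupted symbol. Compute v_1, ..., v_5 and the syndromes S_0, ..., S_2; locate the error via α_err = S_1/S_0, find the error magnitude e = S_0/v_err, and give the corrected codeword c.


S = (6, 5, 2), error at position 2, error magnitude e = 12, c = [11, 6, 9, 8, 0].

Step 1: column multipliers v_i = (∏_{j≠i}(α_i − α_j))^{−1} mod 13.
  i = 1 (α = 8): (8−3)(8−6)(8−5)(8−10) = 5·2·3·(−2) = −60 ≡ 5, so v_1 = 5^{−1} = 8 (mod 13).
  i = 2 (α = 3): (3−8)(3−6)(3−5)(3−10) = (−5)·(−3)·(−2)·(−7) = 210 ≡ 2, so v_2 = 2^{−1} = 7 (mod 13).
  i = 3 (α = 6): (6−8)(6−3)(6−5)(6−10) = (−2)·3·1·(−4) = 24 ≡ 11, so v_3 = 11^{−1} = 6 (mod 13).
  i = 4 (α = 5): (5−8)(5−3)(5−6)(5−10) = (−3)·2·(−1)·(−5) = −30 ≡ 9, so v_4 = 9^{−1} = 3 (mod 13).
  i = 5 (α = 10): (10−8)(10−3)(10−6)(10−5) = 2·7·4·5 = 280 ≡ 7, so v_5 = 7^{−1} = 2 (mod 13).
  v = [8, 7, 6, 3, 2].
Step 2: syndromes of r = [11, 5, 9, 8, 0] (all sums mod 13).
  S_0 = Σ v_i r_i = 8·11 + 7·5 + 6·9 + 3·8 + 2·0 = 201 ≡ 6.
  S_1 = Σ v_i α_i r_i = 8·8·11 + 7·3·5 + 6·6·9 + 3·5·8 + 2·10·0 = 1253 ≡ 5.
  α_i^2 mod 13 = [12, 9, 10, 12, 9].
  S_2 = Σ v_i α_i^2 r_i = 8·12·11 + 7·9·5 + 6·10·9 + 3·12·8 + 2·9·0 = 2199 ≡ 2.
  S = (6, 5, 2) ≠ 0, so r is not a codeword (an error is present).
Step 3: locate the error. For a single error e at position i, S_ℓ = v_i·e·α_i^ℓ, so α_err = S_1/S_0.
  S_0^{−1} = 6^{−1} = 11 (mod 13), so α_err = 5·11 = 55 ≡ 3 = α_2. Error position i = 2.
  Consistency check: S_2/S_1 = 2·8 = 16 ≡ 3 = α_err ✓ (single-error assumption holds).
Step 4: error magnitude e = S_0/v_2 = S_0·∏_{j≠2}(α_2 − α_j) = 6·2 = 12 ≡ 12 (mod 13).
Step 5: correct position 2: c_2 = r_2 − e = 5 − 12 ≡ 6 (mod 13). Hence c = [11, 6, 9, 8, 0].
  Check: interpolating c through the α_i gives m(x) = 3 + 1·x (degree < 2) with m(α_i) = c_i for every i, so c is indeed a codeword.


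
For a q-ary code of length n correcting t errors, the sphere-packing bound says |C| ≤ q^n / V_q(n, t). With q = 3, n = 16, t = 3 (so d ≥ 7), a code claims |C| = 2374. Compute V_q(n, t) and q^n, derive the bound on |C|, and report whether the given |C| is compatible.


V_q(n, t) = 4993, q^n = 43046721, Hamming bound = 8621, |C| = 2374 ≤ bound (satisfied).

Step 1: Compute V_q(n, t) = Σ_{j=0}^3 C(n, j) (q−1)^j.
  j = 0: C(16,0)·(2)^0 = 1·1 = 1.
  j = 1: C(16,1)·(2)^1 = 16·2 = 32.
  j = 2: C(16,2)·(2)^2 = 120·4 = 480.
  j = 3: C(16,3)·(2)^3 = 560·8 = 4480.
  V_q(n, t) = 1 + 32 + 480 + 4480 = 4993.
Step 2: q^n = 3^16 = 43046721.
Step 3: Hamming bound ⌊q^n / V_q(n,t)⌋ = ⌊43046721/4993⌋ = 8621.
Step 4: Compare |C| = 2374 to 8621: satisfied.
The claimed |C| lies below the Hamming bound.


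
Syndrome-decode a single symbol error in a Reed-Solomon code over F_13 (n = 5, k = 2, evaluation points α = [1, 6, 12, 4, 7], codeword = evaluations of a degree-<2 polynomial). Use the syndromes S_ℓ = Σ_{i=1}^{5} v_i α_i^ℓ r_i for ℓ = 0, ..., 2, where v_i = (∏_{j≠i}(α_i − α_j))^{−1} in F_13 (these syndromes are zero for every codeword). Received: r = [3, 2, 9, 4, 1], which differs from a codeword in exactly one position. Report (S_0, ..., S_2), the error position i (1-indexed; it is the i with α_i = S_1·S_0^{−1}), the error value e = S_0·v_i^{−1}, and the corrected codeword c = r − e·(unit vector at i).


S = (11, 11, 11), error at position 1, error magnitude e = 9, c = [7, 2, 9, 4, 1].

Step 1: column multipliers v_i = (∏_{j≠i}(α_i − α_j))^{−1} mod 13.
  i = 1 (α = 1): (1−6)(1−12)(1−4)(1−7) = (−5)·(−11)·(−3)·(−6) = 990 ≡ 2, so v_1 = 2^{−1} = 7 (mod 13).
  i = 2 (α = 6): (6−1)(6−12)(6−4)(6−7) = 5·(−6)·2·(−1) = 60 ≡ 8, so v_2 = 8^{−1} = 5 (mod 13).
  i = 3 (α = 12): (12−1)(12−6)(12−4)(12−7) = 11·6·8·5 = 2640 ≡ 1, so v_3 = 1^{−1} = 1 (mod 13).
  i = 4 (α = 4): (4−1)(4−6)(4−12)(4−7) = 3·(−2)·(−8)·(−3) = −144 ≡ 12, so v_4 = 12^{−1} = 12 (mod 13).
  i = 5 (α = 7): (7−1)(7−6)(7−12)(7−4) = 6·1·(−5)·3 = −90 ≡ 1, so v_5 = 1^{−1} = 1 (mod 13).
  v = [7, 5, 1, 12, 1].
Step 2: syndromes of r = [3, 2, 9, 4, 1] (all sums mod 13).
  S_0 = Σ v_i r_i = 7·3 + 5·2 + 1·9 + 12·4 + 1·1 = 89 ≡ 11.
  S_1 = Σ v_i α_i r_i = 7·1·3 + 5·6·2 + 1·12·9 + 12·4·4 + 1·7·1 = 388 ≡ 11.
  α_i^2 mod 13 = [1, 10, 1, 3, 10].
  S_2 = Σ v_i α_i^2 r_i = 7·1·3 + 5·10·2 + 1·1·9 + 12·3·4 + 1·10·1 = 284 ≡ 11.
  S = (11, 11, 11) ≠ 0, so r is not a codeword (an error is present).
Step 3: locate the error. For a single error e at position i, S_ℓ = v_i·e·α_i^ℓ, so α_err = S_1/S_0.
  S_0^{−1} = 11^{−1} = 6 (mod 13), so α_err = 11·6 = 66 ≡ 1 = α_1. Error position i = 1.
  Consistency check: S_2/S_1 = 11·6 = 66 ≡ 1 = α_err ✓ (single-error assumption holds).
Step 4: error magnitude e = S_0/v_1 = S_0·∏_{j≠1}(α_1 − α_j) = 11·2 = 22 ≡ 9 (mod 13).
Step 5: correct position 1: c_1 = r_1 − e = 3 − 9 ≡ 7 (mod 13). Hence c = [7, 2, 9, 4, 1].
  Check: interpolating c through the α_i gives m(x) = 8 + 12·x (degree < 2) with m(α_i) = c_i for every i, so c is indeed a codeword.


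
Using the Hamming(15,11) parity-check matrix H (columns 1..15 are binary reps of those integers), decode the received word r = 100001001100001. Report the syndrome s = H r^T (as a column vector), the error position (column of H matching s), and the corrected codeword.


s = (1, 0, 1, 1)^T, error position = 11, corrected codeword c = 100001001110001

Compute s = H r^T mod 2 one row at a time:
  s_1 = 0 + 1 + 1 + 0 + 0 + 0 + 0 + 1 = 3 ≡ 1 (mod 2).
  s_2 = 0 + 0 + 1 + 0 + 0 + 0 + 0 + 1 = 2 ≡ 0 (mod 2).
  s_3 = 0 + 0 + 1 + 0 + 1 + 0 + 0 + 1 = 3 ≡ 1 (mod 2).
  s_4 = 1 + 0 + 0 + 0 + 1 + 0 + 0 + 1 = 3 ≡ 1 (mod 2).
s = (1, 0, 1, 1)^T — this equals column 11 of H (binary 1011), so error is at position 11.
Correct: flip bit 11 of r = 100001001100001 to get c = 100001001110001.


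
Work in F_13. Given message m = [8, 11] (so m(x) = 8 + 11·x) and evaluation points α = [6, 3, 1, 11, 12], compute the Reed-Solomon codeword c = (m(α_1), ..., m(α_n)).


c = [9, 2, 6, 12, 10]

Message polynomial: m(x) = 8 + 11·x (mod 13).
For each evaluation point α_i, compute m(α_i) mod 13:
  α_1 = 6: Horner steps 11 → 9, so m(6) = 9.
  α_2 = 3: Horner steps 11 → 2, so m(3) = 2.
  α_3 = 1: Horner steps 11 → 6, so m(1) = 6.
  α_4 = 11: Horner steps 11 → 12, so m(11) = 12.
  α_5 = 12: Horner steps 11 → 10, so m(12) = 10.
Codeword c = [9, 2, 6, 12, 10] ∈ F_13^5.


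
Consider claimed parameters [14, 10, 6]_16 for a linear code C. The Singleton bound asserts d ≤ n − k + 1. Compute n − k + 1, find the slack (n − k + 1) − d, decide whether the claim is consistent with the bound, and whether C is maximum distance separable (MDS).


Singleton RHS = n − k + 1 = 5, slack = -1, bound violated (no such code; not MDS).

Singleton bound: d ≤ n − k + 1.
Here n = 14, k = 10, so n − k + 1 = 5.
Given d = 6, check d ≤ 5: NO.
Slack = (n − k + 1) − d = -1.
The slack is negative: d = 6 exceeds n − k + 1 = 5 by 1, so the Singleton bound is violated and no linear [14, 10, 6]_16 code can exist. In particular it is not MDS (MDS requires d = n − k + 1 exactly).
Description: the claimed parameters are [14, 10, 6]_16; such a code would be impossible (violates the Singleton bound).


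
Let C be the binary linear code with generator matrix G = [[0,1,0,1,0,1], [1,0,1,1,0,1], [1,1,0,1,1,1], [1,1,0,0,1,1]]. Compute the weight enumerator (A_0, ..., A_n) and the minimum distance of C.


Weight distribution: A_0 = 1, A_1 = 1, A_2 = 2, A_3 = 6, A_4 = 5, A_5 = 1. Minimum distance d = 1.

Enumerate all 2^4 = 16 messages m ∈ F_2^4.
For each, compute codeword c = mG in F_2^6, then tally its weight.
  m = 0000 → c = 000000, weight = 0.
  m = 1000 → c = 010101, weight = 3.
  m = 0100 → c = 101101, weight = 4.
  m = 1100 → c = 111000, weight = 3.
  m = 0010 → c = 110111, weight = 5.
  m = 1010 → c = 100010, weight = 2.
  m = 0110 → c = 011010, weight = 3.
  m = 1110 → c = 001111, weight = 4.
  m = 0001 → c = 110011, weight = 4.
  m = 1001 → c = 100110, weight = 3.
  m = 0101 → c = 011110, weight = 4.
  m = 1101 → c = 001011, weight = 3.
  m = 0011 → c = 000100, weight = 1.
  m = 1011 → c = 010001, weight = 2.
  m = 0111 → c = 101001, weight = 3.
  m = 1111 → c = 111100, weight = 4.
Tally weights:
  weight 0: 1 codewords.
  weight 1: 1 codewords.
  weight 2: 2 codewords.
  weight 3: 6 codewords.
  weight 4: 5 codewords.
  weight 5: 1 codewords.
Minimum distance d = smallest w > 0 with A_w > 0 = 1.
Sanity: Σ A_w = 16 = 2^4 = 16 ✓.


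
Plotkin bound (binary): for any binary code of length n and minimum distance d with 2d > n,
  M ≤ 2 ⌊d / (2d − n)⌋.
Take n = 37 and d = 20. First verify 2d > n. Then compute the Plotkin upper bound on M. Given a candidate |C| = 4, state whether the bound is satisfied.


Plotkin bound M ≤ 12; given |C| = 4 ≤ bound (satisfied).

Check applicability: 2d = 40, n = 37.
2d − n = 3 > 0, so Plotkin applies.
Compute d/(2d−n) = 20/3 ≈ 6.6667.
⌊d/(2d−n)⌋ = 6.
Plotkin bound: M ≤ 2·6 = 12.
Given |C| = 4, check: satisfied.
This |C| is below the Plotkin bound.


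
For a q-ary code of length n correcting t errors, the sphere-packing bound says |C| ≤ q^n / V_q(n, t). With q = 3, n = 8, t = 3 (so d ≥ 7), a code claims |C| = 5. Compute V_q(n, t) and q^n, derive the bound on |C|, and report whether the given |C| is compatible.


V_q(n, t) = 577, q^n = 6561, Hamming bound = 11, |C| = 5 ≤ bound (satisfied).

Step 1: Compute V_q(n, t) = Σ_{j=0}^3 C(n, j) (q−1)^j.
  j = 0: C(8,0)·(2)^0 = 1·1 = 1.
  j = 1: C(8,1)·(2)^1 = 8·2 = 16.
  j = 2: C(8,2)·(2)^2 = 28·4 = 112.
  j = 3: C(8,3)·(2)^3 = 56·8 = 448.
  V_q(n, t) = 1 + 16 + 112 + 448 = 577.
Step 2: q^n = 3^8 = 6561.
Step 3: Hamming bound ⌊q^n / V_q(n,t)⌋ = ⌊6561/577⌋ = 11.
Step 4: Compare |C| = 5 to 11: satisfied.
The claimed |C| lies below the Hamming bound.


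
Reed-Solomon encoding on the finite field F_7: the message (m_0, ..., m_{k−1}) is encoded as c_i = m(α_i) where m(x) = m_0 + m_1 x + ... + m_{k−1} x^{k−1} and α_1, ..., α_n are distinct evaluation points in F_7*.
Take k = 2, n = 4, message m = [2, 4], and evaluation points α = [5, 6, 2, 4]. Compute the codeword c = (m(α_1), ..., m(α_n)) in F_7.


c = [1, 5, 3, 4]

Message polynomial: m(x) = 2 + 4·x (mod 7).
For each evaluation point α_i, compute m(α_i) mod 7:
  α_1 = 5: Horner steps 4 → 1, so m(5) = 1.
  α_2 = 6: Horner steps 4 → 5, so m(6) = 5.
  α_3 = 2: Horner steps 4 → 3, so m(2) = 3.
  α_4 = 4: Horner steps 4 → 4, so m(4) = 4.
Codeword c = [1, 5, 3, 4] ∈ F_7^4.


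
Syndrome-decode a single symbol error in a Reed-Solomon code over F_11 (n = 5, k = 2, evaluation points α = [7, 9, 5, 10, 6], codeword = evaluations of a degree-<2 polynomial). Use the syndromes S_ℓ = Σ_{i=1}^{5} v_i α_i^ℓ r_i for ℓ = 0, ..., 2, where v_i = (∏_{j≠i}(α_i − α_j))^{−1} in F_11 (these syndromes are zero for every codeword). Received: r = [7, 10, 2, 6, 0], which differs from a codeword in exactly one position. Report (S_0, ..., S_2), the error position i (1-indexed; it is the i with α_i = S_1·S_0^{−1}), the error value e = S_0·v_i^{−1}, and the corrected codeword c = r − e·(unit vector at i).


S = (6, 8, 7), error at position 3, error magnitude e = 9, c = [7, 10, 4, 6, 0].

Step 1: column multipliers v_i = (∏_{j≠i}(α_i − α_j))^{−1} mod 11.
  i = 1 (α = 7): (7−9)(7−5)(7−10)(7−6) = (−2)·2·(−3)·1 = 12 ≡ 1, so v_1 = 1^{−1} = 1 (mod 11).
  i = 2 (α = 9): (9−7)(9−5)(9−10)(9−6) = 2·4·(−1)·3 = −24 ≡ 9, so v_2 = 9^{−1} = 5 (mod 11).
  i = 3 (α = 5): (5−7)(5−9)(5−10)(5−6) = (−2)·(−4)·(−5)·(−1) = 40 ≡ 7, so v_3 = 7^{−1} = 8 (mod 11).
  i = 4 (α = 10): (10−7)(10−9)(10−5)(10−6) = 3·1·5·4 = 60 ≡ 5, so v_4 = 5^{−1} = 9 (mod 11).
  i = 5 (α = 6): (6−7)(6−9)(6−5)(6−10) = (−1)·(−3)·1·(−4) = −12 ≡ 10, so v_5 = 10^{−1} = 10 (mod 11).
  v = [1, 5, 8, 9, 10].
Step 2: syndromes of r = [7, 10, 2, 6, 0] (all sums mod 11).
  S_0 = Σ v_i r_i = 1·7 + 5·10 + 8·2 + 9·6 + 10·0 = 127 ≡ 6.
  S_1 = Σ v_i α_i r_i = 1·7·7 + 5·9·10 + 8·5·2 + 9·10·6 + 10·6·0 = 1119 ≡ 8.
  α_i^2 mod 11 = [5, 4, 3, 1, 3].
  S_2 = Σ v_i α_i^2 r_i = 1·5·7 + 5·4·10 + 8·3·2 + 9·1·6 + 10·3·0 = 337 ≡ 7.
  S = (6, 8, 7) ≠ 0, so r is not a codeword (an error is present).
Step 3: locate the error. For a single error e at position i, S_ℓ = v_i·e·α_i^ℓ, so α_err = S_1/S_0.
  S_0^{−1} = 6^{−1} = 2 (mod 11), so α_err = 8·2 = 16 ≡ 5 = α_3. Error position i = 3.
  Consistency check: S_2/S_1 = 7·7 = 49 ≡ 5 = α_err ✓ (single-error assumption holds).
Step 4: error magnitude e = S_0/v_3 = S_0·∏_{j≠3}(α_3 − α_j) = 6·7 = 42 ≡ 9 (mod 11).
Step 5: correct position 3: c_3 = r_3 − e = 2 − 9 ≡ 4 (mod 11). Hence c = [7, 10, 4, 6, 0].
  Check: interpolating c through the α_i gives m(x) = 2 + 7·x (degree < 2) with m(α_i) = c_i for every i, so c is indeed a codeword.


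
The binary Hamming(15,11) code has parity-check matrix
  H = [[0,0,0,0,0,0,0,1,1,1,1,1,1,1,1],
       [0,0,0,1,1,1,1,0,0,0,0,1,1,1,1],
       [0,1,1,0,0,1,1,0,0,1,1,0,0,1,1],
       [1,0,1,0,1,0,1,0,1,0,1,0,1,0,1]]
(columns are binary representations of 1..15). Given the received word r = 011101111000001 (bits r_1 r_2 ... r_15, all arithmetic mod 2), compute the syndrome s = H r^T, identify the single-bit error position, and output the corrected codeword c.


s = (1, 0, 1, 0)^T, error position = 10, corrected codeword c = 011101111100001

Compute s = H r^T mod 2 one row at a time:
  s_1 = 1 + 1 + 0 + 0 + 0 + 0 + 0 + 1 = 3 ≡ 1 (mod 2).
  s_2 = 1 + 0 + 1 + 1 + 0 + 0 + 0 + 1 = 4 ≡ 0 (mod 2).
  s_3 = 1 + 1 + 1 + 1 + 0 + 0 + 0 + 1 = 5 ≡ 1 (mod 2).
  s_4 = 0 + 1 + 0 + 1 + 1 + 0 + 0 + 1 = 4 ≡ 0 (mod 2).
s = (1, 0, 1, 0)^T — this equals column 10 of H (binary 1010), so error is at position 10.
Correct: flip bit 10 of r = 011101111000001 to get c = 011101111100001.


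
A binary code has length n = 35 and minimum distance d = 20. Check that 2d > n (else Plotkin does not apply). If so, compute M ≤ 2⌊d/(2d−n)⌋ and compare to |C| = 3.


Plotkin bound M ≤ 8; given |C| = 3 ≤ bound (satisfied).

Check applicability: 2d = 40, n = 35.
2d − n = 5 > 0, so Plotkin applies.
Compute d/(2d−n) = 20/5 ≈ 4.0000.
⌊d/(2d−n)⌋ = 4.
Plotkin bound: M ≤ 2·4 = 8.
Given |C| = 3, check: satisfied.
This |C| is below the Plotkin bound.


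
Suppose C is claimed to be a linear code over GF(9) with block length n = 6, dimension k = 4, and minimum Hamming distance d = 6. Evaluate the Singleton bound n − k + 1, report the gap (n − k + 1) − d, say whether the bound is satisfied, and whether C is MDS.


Singleton RHS = n − k + 1 = 3, slack = -3, bound violated (no such code; not MDS).

Singleton bound: d ≤ n − k + 1.
Here n = 6, k = 4, so n − k + 1 = 3.
Given d = 6, check d ≤ 3: NO.
Slack = (n − k + 1) − d = -3.
The slack is negative: d = 6 exceeds n − k + 1 = 3 by 3, so the Singleton bound is violated and no linear [6, 4, 6]_9 code can exist. In particular it is not MDS (MDS requires d = n − k + 1 exactly).
Description: the claimed parameters are [6, 4, 6]_9; such a code would be impossible (violates the Singleton bound).


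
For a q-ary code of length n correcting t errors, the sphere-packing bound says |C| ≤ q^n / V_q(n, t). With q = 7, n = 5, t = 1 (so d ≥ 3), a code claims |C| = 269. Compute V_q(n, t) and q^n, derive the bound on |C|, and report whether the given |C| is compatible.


V_q(n, t) = 31, q^n = 16807, Hamming bound = 542, |C| = 269 ≤ bound (satisfied).

Step 1: Compute V_q(n, t) = Σ_{j=0}^1 C(n, j) (q−1)^j.
  j = 0: C(5,0)·(6)^0 = 1·1 = 1.
  j = 1: C(5,1)·(6)^1 = 5·6 = 30.
  V_q(n, t) = 1 + 30 = 31.
Step 2: q^n = 7^5 = 16807.
Step 3: Hamming bound ⌊q^n / V_q(n,t)⌋ = ⌊16807/31⌋ = 542.
Step 4: Compare |C| = 269 to 542: satisfied.
The claimed |C| lies below the Hamming bound.


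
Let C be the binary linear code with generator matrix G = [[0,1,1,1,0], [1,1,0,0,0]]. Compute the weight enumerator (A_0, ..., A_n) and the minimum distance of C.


Weight distribution: A_0 = 1, A_2 = 1, A_3 = 2. Minimum distance d = 2.

Enumerate all 2^2 = 4 messages m ∈ F_2^2.
For each, compute codeword c = mG in F_2^5, then tally its weight.
  m = 00 → c = 00000, weight = 0.
  m = 10 → c = 01110, weight = 3.
  m = 01 → c = 11000, weight = 2.
  m = 11 → c = 10110, weight = 3.
Tally weights:
  weight 0: 1 codewords.
  weight 2: 1 codewords.
  weight 3: 2 codewords.
Minimum distance d = smallest w > 0 with A_w > 0 = 2.
Sanity: Σ A_w = 4 = 2^2 = 4 ✓.


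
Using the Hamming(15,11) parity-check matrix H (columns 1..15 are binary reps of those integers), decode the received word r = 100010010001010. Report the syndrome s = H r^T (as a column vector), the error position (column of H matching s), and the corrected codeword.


s = (1, 1, 1, 0)^T, error position = 14, corrected codeword c = 100010010001000

Compute s = H r^T mod 2 one row at a time:
  s_1 = 1 + 0 + 0 + 0 + 1 + 0 + 1 + 0 = 3 ≡ 1 (mod 2).
  s_2 = 0 + 1 + 0 + 0 + 1 + 0 + 1 + 0 = 3 ≡ 1 (mod 2).
  s_3 = 0 + 0 + 0 + 0 + 0 + 0 + 1 + 0 = 1 ≡ 1 (mod 2).
  s_4 = 1 + 0 + 1 + 0 + 0 + 0 + 0 + 0 = 2 ≡ 0 (mod 2).
s = (1, 1, 1, 0)^T — this equals column 14 of H (binary 1110), so error is at position 14.
Correct: flip bit 14 of r = 100010010001010 to get c = 100010010001000.


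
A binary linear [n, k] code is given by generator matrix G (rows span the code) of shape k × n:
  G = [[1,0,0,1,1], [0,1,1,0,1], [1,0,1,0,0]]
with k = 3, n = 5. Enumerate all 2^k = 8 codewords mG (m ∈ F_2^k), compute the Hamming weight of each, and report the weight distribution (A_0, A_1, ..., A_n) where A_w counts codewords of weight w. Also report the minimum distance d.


Weight distribution: A_0 = 1, A_2 = 2, A_3 = 4, A_4 = 1. Minimum distance d = 2.

Enumerate all 2^3 = 8 messages m ∈ F_2^3.
For each, compute codeword c = mG in F_2^5, then tally its weight.
  m = 000 → c = 00000, weight = 0.
  m = 100 → c = 10011, weight = 3.
  m = 010 → c = 01101, weight = 3.
  m = 110 → c = 11110, weight = 4.
  m = 001 → c = 10100, weight = 2.
  m = 101 → c = 00111, weight = 3.
  m = 011 → c = 11001, weight = 3.
  m = 111 → c = 01010, weight = 2.
Tally weights:
  weight 0: 1 codewords.
  weight 2: 2 codewords.
  weight 3: 4 codewords.
  weight 4: 1 codewords.
Minimum distance d = smallest w > 0 with A_w > 0 = 2.
Sanity: Σ A_w = 8 = 2^3 = 8 ✓.


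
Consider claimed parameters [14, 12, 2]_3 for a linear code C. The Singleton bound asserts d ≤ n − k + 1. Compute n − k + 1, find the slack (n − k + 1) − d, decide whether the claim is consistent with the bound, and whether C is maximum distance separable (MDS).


Singleton RHS = n − k + 1 = 3, slack = 1, bound satisfied, not MDS.

Singleton bound: d ≤ n − k + 1.
Here n = 14, k = 12, so n − k + 1 = 3.
Given d = 2, check d ≤ 3: YES.
Slack = (n − k + 1) − d = 1.
The code is NOT MDS (slack = 1 > 0).
Description: the claimed parameters are [14, 12, 2]_3; such a code would be non-MDS.


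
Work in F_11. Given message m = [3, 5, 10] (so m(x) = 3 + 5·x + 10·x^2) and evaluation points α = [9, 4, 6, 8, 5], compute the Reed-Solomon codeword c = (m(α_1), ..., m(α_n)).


c = [0, 7, 8, 1, 3]

Message polynomial: m(x) = 3 + 5·x + 10·x^2 (mod 11).
For each evaluation point α_i, compute m(α_i) mod 11:
  α_1 = 9: Horner steps 10 → 7 → 0, so m(9) = 0.
  α_2 = 4: Horner steps 10 → 1 → 7, so m(4) = 7.
  α_3 = 6: Horner steps 10 → 10 → 8, so m(6) = 8.
  α_4 = 8: Horner steps 10 → 8 → 1, so m(8) = 1.
  α_5 = 5: Horner steps 10 → 0 → 3, so m(5) = 3.
Codeword c = [0, 7, 8, 1, 3] ∈ F_11^5.


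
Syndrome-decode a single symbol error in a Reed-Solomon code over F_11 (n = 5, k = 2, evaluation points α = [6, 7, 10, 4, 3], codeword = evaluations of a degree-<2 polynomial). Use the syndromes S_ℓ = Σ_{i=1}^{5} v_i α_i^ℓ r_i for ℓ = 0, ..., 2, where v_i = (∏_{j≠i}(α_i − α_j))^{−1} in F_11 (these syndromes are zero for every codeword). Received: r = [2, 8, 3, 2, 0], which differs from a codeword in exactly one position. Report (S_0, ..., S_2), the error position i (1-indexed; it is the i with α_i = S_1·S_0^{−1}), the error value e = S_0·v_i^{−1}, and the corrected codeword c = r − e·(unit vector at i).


S = (9, 10, 5), error at position 1, error magnitude e = 7, c = [6, 8, 3, 2, 0].

Step 1: column multipliers v_i = (∏_{j≠i}(α_i − α_j))^{−1} mod 11.
  i = 1 (α = 6): (6−7)(6−10)(6−4)(6−3) = (−1)·(−4)·2·3 = 24 ≡ 2, so v_1 = 2^{−1} = 6 (mod 11).
  i = 2 (α = 7): (7−6)(7−10)(7−4)(7−3) = 1·(−3)·3·4 = −36 ≡ 8, so v_2 = 8^{−1} = 7 (mod 11).
  i = 3 (α = 10): (10−6)(10−7)(10−4)(10−3) = 4·3·6·7 = 504 ≡ 9, so v_3 = 9^{−1} = 5 (mod 11).
  i = 4 (α = 4): (4−6)(4−7)(4−10)(4−3) = (−2)·(−3)·(−6)·1 = −36 ≡ 8, so v_4 = 8^{−1} = 7 (mod 11).
  i = 5 (α = 3): (3−6)(3−7)(3−10)(3−4) = (−3)·(−4)·(−7)·(−1) = 84 ≡ 7, so v_5 = 7^{−1} = 8 (mod 11).
  v = [6, 7, 5, 7, 8].
Step 2: syndromes of r = [2, 8, 3, 2, 0] (all sums mod 11).
  S_0 = Σ v_i r_i = 6·2 + 7·8 + 5·3 + 7·2 + 8·0 = 97 ≡ 9.
  S_1 = Σ v_i α_i r_i = 6·6·2 + 7·7·8 + 5·10·3 + 7·4·2 + 8·3·0 = 670 ≡ 10.
  α_i^2 mod 11 = [3, 5, 1, 5, 9].
  S_2 = Σ v_i α_i^2 r_i = 6·3·2 + 7·5·8 + 5·1·3 + 7·5·2 + 8·9·0 = 401 ≡ 5.
  S = (9, 10, 5) ≠ 0, so r is not a codeword (an error is present).
Step 3: locate the error. For a single error e at position i, S_ℓ = v_i·e·α_i^ℓ, so α_err = S_1/S_0.
  S_0^{−1} = 9^{−1} = 5 (mod 11), so α_err = 10·5 = 50 ≡ 6 = α_1. Error position i = 1.
  Consistency check: S_2/S_1 = 5·10 = 50 ≡ 6 = α_err ✓ (single-error assumption holds).
Step 4: error magnitude e = S_0/v_1 = S_0·∏_{j≠1}(α_1 − α_j) = 9·2 = 18 ≡ 7 (mod 11).
Step 5: correct position 1: c_1 = r_1 − e = 2 − 7 ≡ 6 (mod 11). Hence c = [6, 8, 3, 2, 0].
  Check: interpolating c through the α_i gives m(x) = 5 + 2·x (degree < 2) with m(α_i) = c_i for every i, so c is indeed a codeword.


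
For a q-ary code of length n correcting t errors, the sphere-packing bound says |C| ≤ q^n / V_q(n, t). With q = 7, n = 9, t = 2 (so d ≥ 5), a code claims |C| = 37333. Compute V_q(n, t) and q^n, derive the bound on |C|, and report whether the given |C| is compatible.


V_q(n, t) = 1351, q^n = 40353607, Hamming bound = 29869, |C| = 37333 > bound (violated).

Step 1: Compute V_q(n, t) = Σ_{j=0}^2 C(n, j) (q−1)^j.
  j = 0: C(9,0)·(6)^0 = 1·1 = 1.
  j = 1: C(9,1)·(6)^1 = 9·6 = 54.
  j = 2: C(9,2)·(6)^2 = 36·36 = 1296.
  V_q(n, t) = 1 + 54 + 1296 = 1351.
Step 2: q^n = 7^9 = 40353607.
Step 3: Hamming bound ⌊q^n / V_q(n,t)⌋ = ⌊40353607/1351⌋ = 29869.
Step 4: Compare |C| = 37333 to 29869: violated.
The claimed |C| lies above the Hamming bound, so no 7-ary code of length 9 with d ≥ 5 can have 37333 codewords.


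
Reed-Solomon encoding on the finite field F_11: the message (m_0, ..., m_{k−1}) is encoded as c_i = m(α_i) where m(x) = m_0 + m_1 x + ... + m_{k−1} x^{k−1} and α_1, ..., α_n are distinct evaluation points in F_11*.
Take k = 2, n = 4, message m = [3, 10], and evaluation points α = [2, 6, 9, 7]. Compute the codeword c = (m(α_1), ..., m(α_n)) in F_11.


c = [1, 8, 5, 7]

Message polynomial: m(x) = 3 + 10·x (mod 11).
For each evaluation point α_i, compute m(α_i) mod 11:
  α_1 = 2: Horner steps 10 → 1, so m(2) = 1.
  α_2 = 6: Horner steps 10 → 8, so m(6) = 8.
  α_3 = 9: Horner steps 10 → 5, so m(9) = 5.
  α_4 = 7: Horner steps 10 → 7, so m(7) = 7.
Codeword c = [1, 8, 5, 7] ∈ F_11^4.


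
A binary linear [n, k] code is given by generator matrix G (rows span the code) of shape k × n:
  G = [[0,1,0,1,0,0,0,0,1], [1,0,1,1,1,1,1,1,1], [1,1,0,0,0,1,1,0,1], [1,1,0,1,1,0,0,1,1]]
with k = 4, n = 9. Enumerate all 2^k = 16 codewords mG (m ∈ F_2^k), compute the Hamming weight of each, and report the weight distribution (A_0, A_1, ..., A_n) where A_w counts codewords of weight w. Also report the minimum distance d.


Weight distribution: A_0 = 1, A_3 = 3, A_4 = 4, A_5 = 4, A_6 = 2, A_7 = 1, A_8 = 1. Minimum distance d = 3.

Enumerate all 2^4 = 16 messages m ∈ F_2^4.
For each, compute codeword c = mG in F_2^9, then tally its weight.
  m = 0000 → c = 000000000, weight = 0.
  m = 1000 → c = 010100001, weight = 3.
  m = 0100 → c = 101111111, weight = 8.
  m = 1100 → c = 111011110, weight = 7.
  m = 0010 → c = 110001101, weight = 5.
  m = 1010 → c = 100101100, weight = 4.
  m = 0110 → c = 011110010, weight = 5.
  m = 1110 → c = 001010011, weight = 4.
  m = 0001 → c = 110110011, weight = 6.
  m = 1001 → c = 100010010, weight = 3.
  m = 0101 → c = 011001100, weight = 4.
  m = 1101 → c = 001101101, weight = 5.
  m = 0011 → c = 000111110, weight = 5.
  m = 1011 → c = 010011111, weight = 6.
  m = 0111 → c = 101000001, weight = 3.
  m = 1111 → c = 111100000, weight = 4.
Tally weights:
  weight 0: 1 codewords.
  weight 3: 3 codewords.
  weight 4: 4 codewords.
  weight 5: 4 codewords.
  weight 6: 2 codewords.
  weight 7: 1 codewords.
  weight 8: 1 codewords.
Minimum distance d = smallest w > 0 with A_w > 0 = 3.
Sanity: Σ A_w = 16 = 2^4 = 16 ✓.


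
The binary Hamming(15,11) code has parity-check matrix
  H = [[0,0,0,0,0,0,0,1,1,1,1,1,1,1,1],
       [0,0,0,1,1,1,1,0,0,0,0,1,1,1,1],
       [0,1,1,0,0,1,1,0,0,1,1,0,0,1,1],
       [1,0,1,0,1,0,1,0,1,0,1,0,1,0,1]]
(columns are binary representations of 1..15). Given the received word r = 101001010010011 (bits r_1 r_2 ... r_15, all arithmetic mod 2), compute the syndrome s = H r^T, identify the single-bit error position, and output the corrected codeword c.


s = (0, 1, 1, 0)^T, error position = 6, corrected codeword c = 101000010010011

Compute s = H r^T mod 2 one row at a time:
  s_1 = 1 + 0 + 0 + 1 + 0 + 0 + 1 + 1 = 4 ≡ 0 (mod 2).
  s_2 = 0 + 0 + 1 + 0 + 0 + 0 + 1 + 1 = 3 ≡ 1 (mod 2).
  s_3 = 0 + 1 + 1 + 0 + 0 + 1 + 1 + 1 = 5 ≡ 1 (mod 2).
  s_4 = 1 + 1 + 0 + 0 + 0 + 1 + 0 + 1 = 4 ≡ 0 (mod 2).
s = (0, 1, 1, 0)^T — this equals column 6 of H (binary 0110), so error is at position 6.
Correct: flip bit 6 of r = 101001010010011 to get c = 101000010010011.


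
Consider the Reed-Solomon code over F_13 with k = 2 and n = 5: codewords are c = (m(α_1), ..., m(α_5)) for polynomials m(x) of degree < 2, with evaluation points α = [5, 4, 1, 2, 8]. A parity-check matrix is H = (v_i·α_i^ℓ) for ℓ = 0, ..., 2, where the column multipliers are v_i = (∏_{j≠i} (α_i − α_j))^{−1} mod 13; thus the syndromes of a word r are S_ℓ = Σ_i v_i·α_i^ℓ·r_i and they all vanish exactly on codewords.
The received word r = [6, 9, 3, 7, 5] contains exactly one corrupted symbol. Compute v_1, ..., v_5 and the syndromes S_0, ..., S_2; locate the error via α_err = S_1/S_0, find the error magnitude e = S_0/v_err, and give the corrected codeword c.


S = (3, 12, 9), error at position 2, error magnitude e = 7, c = [6, 2, 3, 7, 5].

Step 1: column multipliers v_i = (∏_{j≠i}(α_i − α_j))^{−1} mod 13.
  i = 1 (α = 5): (5−4)(5−1)(5−2)(5−8) = 1·4·3·(−3) = −36 ≡ 3, so v_1 = 3^{−1} = 9 (mod 13).
  i = 2 (α = 4): (4−5)(4−1)(4−2)(4−8) = (−1)·3·2·(−4) = 24 ≡ 11, so v_2 = 11^{−1} = 6 (mod 13).
  i = 3 (α = 1): (1−5)(1−4)(1−2)(1−8) = (−4)·(−3)·(−1)·(−7) = 84 ≡ 6, so v_3 = 6^{−1} = 11 (mod 13).
  i = 4 (α = 2): (2−5)(2−4)(2−1)(2−8) = (−3)·(−2)·1·(−6) = −36 ≡ 3, so v_4 = 3^{−1} = 9 (mod 13).
  i = 5 (α = 8): (8−5)(8−4)(8−1)(8−2) = 3·4·7·6 = 504 ≡ 10, so v_5 = 10^{−1} = 4 (mod 13).
  v = [9, 6, 11, 9, 4].
Step 2: syndromes of r = [6, 9, 3, 7, 5] (all sums mod 13).
  S_0 = Σ v_i r_i = 9·6 + 6·9 + 11·3 + 9·7 + 4·5 = 224 ≡ 3.
  S_1 = Σ v_i α_i r_i = 9·5·6 + 6·4·9 + 11·1·3 + 9·2·7 + 4·8·5 = 805 ≡ 12.
  α_i^2 mod 13 = [12, 3, 1, 4, 12].
  S_2 = Σ v_i α_i^2 r_i = 9·12·6 + 6·3·9 + 11·1·3 + 9·4·7 + 4·12·5 = 1335 ≡ 9.
  S = (3, 12, 9) ≠ 0, so r is not a codeword (an error is present).
Step 3: locate the error. For a single error e at position i, S_ℓ = v_i·e·α_i^ℓ, so α_err = S_1/S_0.
  S_0^{−1} = 3^{−1} = 9 (mod 13), so α_err = 12·9 = 108 ≡ 4 = α_2. Error position i = 2.
  Consistency check: S_2/S_1 = 9·12 = 108 ≡ 4 = α_err ✓ (single-error assumption holds).
Step 4: error magnitude e = S_0/v_2 = S_0·∏_{j≠2}(α_2 − α_j) = 3·11 = 33 ≡ 7 (mod 13).
Step 5: correct position 2: c_2 = r_2 − e = 9 − 7 ≡ 2 (mod 13). Hence c = [6, 2, 3, 7, 5].
  Check: interpolating c through the α_i gives m(x) = 12 + 4·x (degree < 2) with m(α_i) = c_i for every i, so c is indeed a codeword.


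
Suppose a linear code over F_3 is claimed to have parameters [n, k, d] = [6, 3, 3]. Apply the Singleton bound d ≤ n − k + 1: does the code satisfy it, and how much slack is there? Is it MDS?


Singleton RHS = n − k + 1 = 4, slack = 1, bound satisfied, not MDS.

Singleton bound: d ≤ n − k + 1.
Here n = 6, k = 3, so n − k + 1 = 4.
Given d = 3, check d ≤ 4: YES.
Slack = (n − k + 1) − d = 1.
The code is NOT MDS (slack = 1 > 0).
Description: the claimed parameters are [6, 3, 3]_3; such a code would be non-MDS.


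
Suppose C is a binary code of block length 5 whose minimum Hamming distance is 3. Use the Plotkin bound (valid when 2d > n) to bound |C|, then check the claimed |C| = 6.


Plotkin bound M ≤ 6; given |C| = 6 ≤ bound (satisfied).

Check applicability: 2d = 6, n = 5.
2d − n = 1 > 0, so Plotkin applies.
Compute d/(2d−n) = 3/1 ≈ 3.0000.
⌊d/(2d−n)⌋ = 3.
Plotkin bound: M ≤ 2·3 = 6.
Given |C| = 6, check: satisfied.
This |C| is at the Plotkin bound.


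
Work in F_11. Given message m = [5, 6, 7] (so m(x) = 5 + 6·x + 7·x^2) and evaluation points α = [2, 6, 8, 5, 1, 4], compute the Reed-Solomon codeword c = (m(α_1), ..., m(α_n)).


c = [1, 7, 6, 1, 7, 9]

Message polynomial: m(x) = 5 + 6·x + 7·x^2 (mod 11).
For each evaluation point α_i, compute m(α_i) mod 11:
  α_1 = 2: Horner steps 7 → 9 → 1, so m(2) = 1.
  α_2 = 6: Horner steps 7 → 4 → 7, so m(6) = 7.
  α_3 = 8: Horner steps 7 → 7 → 6, so m(8) = 6.
  α_4 = 5: Horner steps 7 → 8 → 1, so m(5) = 1.
  α_5 = 1: Horner steps 7 → 2 → 7, so m(1) = 7.
  α_6 = 4: Horner steps 7 → 1 → 9, so m(4) = 9.
Codeword c = [1, 7, 6, 1, 7, 9] ∈ F_11^6.


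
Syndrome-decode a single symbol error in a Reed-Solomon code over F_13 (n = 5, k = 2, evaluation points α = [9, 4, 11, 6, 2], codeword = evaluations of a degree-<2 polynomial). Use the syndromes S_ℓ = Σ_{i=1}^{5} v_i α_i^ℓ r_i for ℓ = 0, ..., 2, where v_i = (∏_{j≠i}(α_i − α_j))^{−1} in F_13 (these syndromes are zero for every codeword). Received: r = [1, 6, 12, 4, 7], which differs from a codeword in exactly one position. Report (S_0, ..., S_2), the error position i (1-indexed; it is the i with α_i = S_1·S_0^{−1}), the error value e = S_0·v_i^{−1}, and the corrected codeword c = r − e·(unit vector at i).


S = (9, 5, 10), error at position 5, error magnitude e = 12, c = [1, 6, 12, 4, 8].

Step 1: column multipliers v_i = (∏_{j≠i}(α_i − α_j))^{−1} mod 13.
  i = 1 (α = 9): (9−4)(9−11)(9−6)(9−2) = 5·(−2)·3·7 = −210 ≡ 11, so v_1 = 11^{−1} = 6 (mod 13).
  i = 2 (α = 4): (4−9)(4−11)(4−6)(4−2) = (−5)·(−7)·(−2)·2 = −140 ≡ 3, so v_2 = 3^{−1} = 9 (mod 13).
  i = 3 (α = 11): (11−9)(11−4)(11−6)(11−2) = 2·7·5·9 = 630 ≡ 6, so v_3 = 6^{−1} = 11 (mod 13).
  i = 4 (α = 6): (6−9)(6−4)(6−11)(6−2) = (−3)·2·(−5)·4 = 120 ≡ 3, so v_4 = 3^{−1} = 9 (mod 13).
  i = 5 (α = 2): (2−9)(2−4)(2−11)(2−6) = (−7)·(−2)·(−9)·(−4) = 504 ≡ 10, so v_5 = 10^{−1} = 4 (mod 13).
  v = [6, 9, 11, 9, 4].
Step 2: syndromes of r = [1, 6, 12, 4, 7] (all sums mod 13).
  S_0 = Σ v_i r_i = 6·1 + 9·6 + 11·12 + 9·4 + 4·7 = 256 ≡ 9.
  S_1 = Σ v_i α_i r_i = 6·9·1 + 9·4·6 + 11·11·12 + 9·6·4 + 4·2·7 = 1994 ≡ 5.
  α_i^2 mod 13 = [3, 3, 4, 10, 4].
  S_2 = Σ v_i α_i^2 r_i = 6·3·1 + 9·3·6 + 11·4·12 + 9·10·4 + 4·4·7 = 1180 ≡ 10.
  S = (9, 5, 10) ≠ 0, so r is not a codeword (an error is present).
Step 3: locate the error. For a single error e at position i, S_ℓ = v_i·e·α_i^ℓ, so α_err = S_1/S_0.
  S_0^{−1} = 9^{−1} = 3 (mod 13), so α_err = 5·3 = 15 ≡ 2 = α_5. Error position i = 5.
  Consistency check: S_2/S_1 = 10·8 = 80 ≡ 2 = α_err ✓ (single-error assumption holds).
Step 4: error magnitude e = S_0/v_5 = S_0·∏_{j≠5}(α_5 − α_j) = 9·10 = 90 ≡ 12 (mod 13).
Step 5: correct position 5: c_5 = r_5 − e = 7 − 12 ≡ 8 (mod 13). Hence c = [1, 6, 12, 4, 8].
  Check: interpolating c through the α_i gives m(x) = 10 + 12·x (degree < 2) with m(α_i) = c_i for every i, so c is indeed a codeword.
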